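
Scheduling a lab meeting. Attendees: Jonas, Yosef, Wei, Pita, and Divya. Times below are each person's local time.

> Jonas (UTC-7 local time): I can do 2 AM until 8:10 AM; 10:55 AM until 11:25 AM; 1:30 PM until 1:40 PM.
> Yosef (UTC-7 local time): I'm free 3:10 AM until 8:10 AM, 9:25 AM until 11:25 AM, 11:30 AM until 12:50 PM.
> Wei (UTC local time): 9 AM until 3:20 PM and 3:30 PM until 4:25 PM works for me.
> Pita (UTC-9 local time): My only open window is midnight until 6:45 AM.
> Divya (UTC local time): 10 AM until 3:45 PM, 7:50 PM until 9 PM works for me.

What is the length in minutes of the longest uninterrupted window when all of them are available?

300

Jonas in UTC: 09:00-15:10, 17:55-18:25, 20:30-20:40 (add 7h to convert from UTC-7).
Yosef in UTC: 10:10-15:10, 16:25-18:25, 18:30-19:50 (add 7h to convert from UTC-7).
Wei in UTC: 09:00-15:20, 15:30-16:25.
Pita in UTC: 09:00-15:45 (add 9h to convert from UTC-9).
Divya in UTC: 10:00-15:45, 19:50-21:00.
Jonas ∩ Yosef: 10:10-15:10, 17:55-18:25.
Jonas ∩ Yosef ∩ Wei: 10:10-15:10.
Jonas ∩ Yosef ∩ Wei ∩ Pita: 10:10-15:10.
Jonas ∩ Yosef ∩ Wei ∩ Pita ∩ Divya: 10:10-15:10.
The longest is 10:10-15:10 at 300 minutes.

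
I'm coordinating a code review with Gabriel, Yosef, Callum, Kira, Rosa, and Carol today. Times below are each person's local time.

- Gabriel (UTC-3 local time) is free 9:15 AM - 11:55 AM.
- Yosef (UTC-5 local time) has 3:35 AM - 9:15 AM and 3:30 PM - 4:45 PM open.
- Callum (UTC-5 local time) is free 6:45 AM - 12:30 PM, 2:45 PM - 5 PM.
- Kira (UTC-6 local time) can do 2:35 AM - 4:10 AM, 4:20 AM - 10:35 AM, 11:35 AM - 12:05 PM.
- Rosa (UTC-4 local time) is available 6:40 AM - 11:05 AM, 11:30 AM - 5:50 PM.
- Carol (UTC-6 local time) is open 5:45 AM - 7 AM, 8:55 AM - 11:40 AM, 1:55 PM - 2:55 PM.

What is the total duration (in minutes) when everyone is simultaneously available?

Gabriel in UTC: 12:15-14:55 (add 3h to convert from UTC-3).
Yosef in UTC: 08:35-14:15, 20:30-21:45 (add 5h to convert from UTC-5).
Callum in UTC: 11:45-17:30, 19:45-22:00 (add 5h to convert from UTC-5).
Kira in UTC: 08:35-10:10, 10:20-16:35, 17:35-18:05 (add 6h to convert from UTC-6).
Rosa in UTC: 10:40-15:05, 15:30-21:50 (add 4h to convert from UTC-4).
Carol in UTC: 11:45-13:00, 14:55-17:40, 19:55-20:55 (add 6h to convert from UTC-6).
Gabriel ∩ Yosef: 12:15-14:15.
Gabriel ∩ Yosef ∩ Callum: 12:15-14:15.
Gabriel ∩ Yosef ∩ Callum ∩ Kira: 12:15-14:15.
Gabriel ∩ Yosef ∩ Callum ∩ Kira ∩ Rosa: 12:15-14:15.
Gabriel ∩ Yosef ∩ Callum ∩ Kira ∩ Rosa ∩ Carol: 12:15-13:00.
Those are the intersection windows.
That's a single block of 45 minutes.

45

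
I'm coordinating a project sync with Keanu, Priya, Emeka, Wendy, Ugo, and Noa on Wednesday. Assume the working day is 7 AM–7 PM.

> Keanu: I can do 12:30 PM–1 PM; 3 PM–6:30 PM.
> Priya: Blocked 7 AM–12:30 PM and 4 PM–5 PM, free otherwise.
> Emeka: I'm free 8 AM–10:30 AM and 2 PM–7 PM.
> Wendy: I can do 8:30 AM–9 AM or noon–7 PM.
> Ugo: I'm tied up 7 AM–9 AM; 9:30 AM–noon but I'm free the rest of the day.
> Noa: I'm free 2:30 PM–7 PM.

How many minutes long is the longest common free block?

Keanu free: 12:30-13:00, 15:00-18:30.
Priya free: 12:30-16:00, 17:00-19:00 (invert busy blocks within the working day).
Emeka free: 08:00-10:30, 14:00-19:00.
Wendy free: 08:30-09:00, 12:00-19:00.
Ugo free: 09:00-09:30, 12:00-19:00 (invert busy blocks within the working day).
Noa free: 14:30-19:00.
Keanu ∩ Priya: 12:30-13:00, 15:00-16:00, 17:00-18:30.
Keanu ∩ Priya ∩ Emeka: 15:00-16:00, 17:00-18:30.
Keanu ∩ Priya ∩ Emeka ∩ Wendy: 15:00-16:00, 17:00-18:30.
Keanu ∩ Priya ∩ Emeka ∩ Wendy ∩ Ugo: 15:00-16:00, 17:00-18:30.
Keanu ∩ Priya ∩ Emeka ∩ Wendy ∩ Ugo ∩ Noa: 15:00-16:00, 17:00-18:30.
So the common availability across everyone is 15:00-16:00, 17:00-18:30.
The longest is 17:00-18:30 at 90 minutes.

90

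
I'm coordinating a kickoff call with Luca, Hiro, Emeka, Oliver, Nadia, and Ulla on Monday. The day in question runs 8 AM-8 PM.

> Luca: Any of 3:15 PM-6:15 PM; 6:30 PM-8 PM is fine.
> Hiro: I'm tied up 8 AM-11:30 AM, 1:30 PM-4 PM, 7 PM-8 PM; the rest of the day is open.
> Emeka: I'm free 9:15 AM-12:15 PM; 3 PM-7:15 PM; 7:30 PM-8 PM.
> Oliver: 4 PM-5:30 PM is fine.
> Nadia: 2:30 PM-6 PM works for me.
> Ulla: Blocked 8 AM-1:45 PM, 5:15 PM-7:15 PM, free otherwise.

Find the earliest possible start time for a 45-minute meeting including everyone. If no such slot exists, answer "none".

Luca free: 15:15-18:15, 18:30-20:00.
Hiro free: 11:30-13:30, 16:00-19:00 (invert busy blocks within the working day).
Emeka free: 09:15-12:15, 15:00-19:15, 19:30-20:00.
Oliver free: 16:00-17:30.
Nadia free: 14:30-18:00.
Ulla free: 13:45-17:15, 19:15-20:00 (invert busy blocks within the working day).
Luca ∩ Hiro: 16:00-18:15, 18:30-19:00.
Luca ∩ Hiro ∩ Emeka: 16:00-18:15, 18:30-19:00.
Luca ∩ Hiro ∩ Emeka ∩ Oliver: 16:00-17:30.
Luca ∩ Hiro ∩ Emeka ∩ Oliver ∩ Nadia: 16:00-17:30.
Luca ∩ Hiro ∩ Emeka ∩ Oliver ∩ Nadia ∩ Ulla: 16:00-17:15.
The first common window of at least 45 minutes is 16:00-17:15, so the earliest start is 16:00.

16:00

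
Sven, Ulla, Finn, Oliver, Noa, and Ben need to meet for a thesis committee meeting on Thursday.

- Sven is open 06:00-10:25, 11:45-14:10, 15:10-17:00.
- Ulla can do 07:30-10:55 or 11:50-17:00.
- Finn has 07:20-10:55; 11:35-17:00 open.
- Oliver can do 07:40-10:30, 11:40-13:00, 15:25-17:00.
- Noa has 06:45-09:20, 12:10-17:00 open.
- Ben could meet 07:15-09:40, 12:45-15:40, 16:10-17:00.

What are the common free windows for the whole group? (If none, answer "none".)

07:40-09:20, 12:45-13:00, 15:25-15:40, 16:10-17:00

Sven ∩ Ulla: 07:30-10:25, 11:50-14:10, 15:10-17:00.
Sven ∩ Ulla ∩ Finn: 07:30-10:25, 11:50-14:10, 15:10-17:00.
Sven ∩ Ulla ∩ Finn ∩ Oliver: 07:40-10:25, 11:50-13:00, 15:25-17:00.
Sven ∩ Ulla ∩ Finn ∩ Oliver ∩ Noa: 07:40-09:20, 12:10-13:00, 15:25-17:00.
Sven ∩ Ulla ∩ Finn ∩ Oliver ∩ Noa ∩ Ben: 07:40-09:20, 12:45-13:00, 15:25-15:40, 16:10-17:00.
So the common availability across everyone is 07:40-09:20, 12:45-13:00, 15:25-15:40, 16:10-17:00.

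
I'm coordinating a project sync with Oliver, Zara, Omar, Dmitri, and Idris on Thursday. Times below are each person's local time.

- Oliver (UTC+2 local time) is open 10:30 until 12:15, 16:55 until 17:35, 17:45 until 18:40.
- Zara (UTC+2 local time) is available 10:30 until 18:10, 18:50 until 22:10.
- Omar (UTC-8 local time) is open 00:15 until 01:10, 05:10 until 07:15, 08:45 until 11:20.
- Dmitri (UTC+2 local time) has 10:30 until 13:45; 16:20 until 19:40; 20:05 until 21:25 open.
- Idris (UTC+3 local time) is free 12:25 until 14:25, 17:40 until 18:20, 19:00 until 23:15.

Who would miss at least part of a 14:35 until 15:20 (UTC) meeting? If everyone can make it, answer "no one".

Oliver in UTC: 08:30-10:15, 14:55-15:35, 15:45-16:40 (subtract 2h to convert from UTC+2).
Zara in UTC: 08:30-16:10, 16:50-20:10 (subtract 2h to convert from UTC+2).
Omar in UTC: 08:15-09:10, 13:10-15:15, 16:45-19:20 (add 8h to convert from UTC-8).
Dmitri in UTC: 08:30-11:45, 14:20-17:40, 18:05-19:25 (subtract 2h to convert from UTC+2).
Idris in UTC: 09:25-11:25, 14:40-15:20, 16:00-20:15 (subtract 3h to convert from UTC+3).
Oliver: not fully free for 14:35-15:20. Zara: free for 14:35-15:20. Omar: not fully free for 14:35-15:20. Dmitri: free for 14:35-15:20. Idris: not fully free for 14:35-15:20.

Idris, Oliver, Omar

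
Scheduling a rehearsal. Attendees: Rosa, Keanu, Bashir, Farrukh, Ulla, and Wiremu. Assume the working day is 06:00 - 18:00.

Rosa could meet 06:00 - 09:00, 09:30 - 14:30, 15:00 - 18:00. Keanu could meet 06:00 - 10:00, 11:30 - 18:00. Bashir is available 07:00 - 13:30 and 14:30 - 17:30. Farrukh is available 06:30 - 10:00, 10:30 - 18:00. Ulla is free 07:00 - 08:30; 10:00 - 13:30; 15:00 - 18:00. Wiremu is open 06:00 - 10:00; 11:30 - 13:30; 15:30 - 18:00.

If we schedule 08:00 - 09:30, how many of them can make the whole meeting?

Keanu, Bashir, Farrukh, and Wiremu can make the full 08:00-09:30 slot — that's 4.

4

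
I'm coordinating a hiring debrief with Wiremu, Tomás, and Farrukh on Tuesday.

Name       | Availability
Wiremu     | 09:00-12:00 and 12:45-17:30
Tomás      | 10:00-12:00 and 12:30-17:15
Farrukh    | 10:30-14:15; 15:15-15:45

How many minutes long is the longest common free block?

Wiremu ∩ Tomás: 10:00-12:00, 12:45-17:15.
Wiremu ∩ Tomás ∩ Farrukh: 10:30-12:00, 12:45-14:15, 15:15-15:45.
The longest is 10:30-12:00 at 90 minutes.

90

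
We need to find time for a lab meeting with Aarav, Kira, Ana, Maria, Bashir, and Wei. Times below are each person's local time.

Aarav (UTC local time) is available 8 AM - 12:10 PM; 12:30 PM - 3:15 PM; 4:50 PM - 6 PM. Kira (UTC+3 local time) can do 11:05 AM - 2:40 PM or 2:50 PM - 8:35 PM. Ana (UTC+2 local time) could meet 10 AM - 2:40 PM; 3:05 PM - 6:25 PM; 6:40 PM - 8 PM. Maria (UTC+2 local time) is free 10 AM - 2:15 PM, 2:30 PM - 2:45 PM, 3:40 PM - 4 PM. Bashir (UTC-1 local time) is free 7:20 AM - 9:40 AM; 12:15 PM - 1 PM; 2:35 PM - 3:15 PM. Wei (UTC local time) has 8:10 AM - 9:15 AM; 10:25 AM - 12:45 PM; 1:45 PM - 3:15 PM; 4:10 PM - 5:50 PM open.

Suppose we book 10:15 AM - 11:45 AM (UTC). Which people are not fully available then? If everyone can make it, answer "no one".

Aarav in UTC: 08:00-12:10, 12:30-15:15, 16:50-18:00.
Kira in UTC: 08:05-11:40, 11:50-17:35 (subtract 3h to convert from UTC+3).
Ana in UTC: 08:00-12:40, 13:05-16:25, 16:40-18:00 (subtract 2h to convert from UTC+2).
Maria in UTC: 08:00-12:15, 12:30-12:45, 13:40-14:00 (subtract 2h to convert from UTC+2).
Bashir in UTC: 08:20-10:40, 13:15-14:00, 15:35-16:15 (add 1h to convert from UTC-1).
Wei in UTC: 08:10-09:15, 10:25-12:45, 13:45-15:15, 16:10-17:50.
Aarav: free for 10:15-11:45. Kira: not fully free for 10:15-11:45. Ana: free for 10:15-11:45. Maria: free for 10:15-11:45. Bashir: not fully free for 10:15-11:45. Wei: not fully free for 10:15-11:45.

Bashir, Kira, Wei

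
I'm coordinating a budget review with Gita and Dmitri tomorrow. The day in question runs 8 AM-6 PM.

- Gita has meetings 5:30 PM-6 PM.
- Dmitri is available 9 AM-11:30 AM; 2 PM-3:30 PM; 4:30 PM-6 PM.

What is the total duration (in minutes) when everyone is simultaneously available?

300

Gita free: 08:00-17:30 (invert busy blocks within the working day).
Dmitri free: 09:00-11:30, 14:00-15:30, 16:30-18:00.
Gita ∩ Dmitri: 09:00-11:30, 14:00-15:30, 16:30-17:30.
Summing the common windows: 150 + 90 + 60 = 300 minutes.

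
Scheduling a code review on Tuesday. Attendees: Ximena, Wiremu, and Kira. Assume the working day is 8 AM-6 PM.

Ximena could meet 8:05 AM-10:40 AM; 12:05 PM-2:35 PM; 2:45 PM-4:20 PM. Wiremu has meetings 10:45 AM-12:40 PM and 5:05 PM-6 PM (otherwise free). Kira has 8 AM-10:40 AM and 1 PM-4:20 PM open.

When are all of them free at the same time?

08:05-10:40, 13:00-14:35, 14:45-16:20

Ximena free: 08:05-10:40, 12:05-14:35, 14:45-16:20.
Wiremu free: 08:00-10:45, 12:40-17:05 (invert busy blocks within the working day).
Kira free: 08:00-10:40, 13:00-16:20.
Ximena ∩ Wiremu: 08:05-10:40, 12:40-14:35, 14:45-16:20.
Ximena ∩ Wiremu ∩ Kira: 08:05-10:40, 13:00-14:35, 14:45-16:20.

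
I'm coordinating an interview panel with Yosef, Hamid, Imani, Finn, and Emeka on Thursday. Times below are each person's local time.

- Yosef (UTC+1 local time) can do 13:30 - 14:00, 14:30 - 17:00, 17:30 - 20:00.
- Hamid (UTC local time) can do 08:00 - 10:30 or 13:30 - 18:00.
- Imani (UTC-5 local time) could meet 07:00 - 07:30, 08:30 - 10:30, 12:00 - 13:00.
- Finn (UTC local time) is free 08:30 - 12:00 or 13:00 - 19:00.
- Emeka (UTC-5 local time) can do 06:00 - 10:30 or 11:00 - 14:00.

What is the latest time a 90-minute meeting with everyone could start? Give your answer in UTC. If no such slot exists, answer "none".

Yosef in UTC: 12:30-13:00, 13:30-16:00, 16:30-19:00 (subtract 1h to convert from UTC+1).
Hamid in UTC: 08:00-10:30, 13:30-18:00.
Imani in UTC: 12:00-12:30, 13:30-15:30, 17:00-18:00 (add 5h to convert from UTC-5).
Finn in UTC: 08:30-12:00, 13:00-19:00.
Emeka in UTC: 11:00-15:30, 16:00-19:00 (add 5h to convert from UTC-5).
Yosef ∩ Hamid: 13:30-16:00, 16:30-18:00.
Yosef ∩ Hamid ∩ Imani: 13:30-15:30, 17:00-18:00.
Yosef ∩ Hamid ∩ Imani ∩ Finn: 13:30-15:30, 17:00-18:00.
Yosef ∩ Hamid ∩ Imani ∩ Finn ∩ Emeka: 13:30-15:30, 17:00-18:00.
So the common availability across everyone is 13:30-15:30, 17:00-18:00.
The last common window of at least 90 minutes is 13:30-15:30; a 90-minute meeting can start as late as 14:00 and still end by 15:30.

14:00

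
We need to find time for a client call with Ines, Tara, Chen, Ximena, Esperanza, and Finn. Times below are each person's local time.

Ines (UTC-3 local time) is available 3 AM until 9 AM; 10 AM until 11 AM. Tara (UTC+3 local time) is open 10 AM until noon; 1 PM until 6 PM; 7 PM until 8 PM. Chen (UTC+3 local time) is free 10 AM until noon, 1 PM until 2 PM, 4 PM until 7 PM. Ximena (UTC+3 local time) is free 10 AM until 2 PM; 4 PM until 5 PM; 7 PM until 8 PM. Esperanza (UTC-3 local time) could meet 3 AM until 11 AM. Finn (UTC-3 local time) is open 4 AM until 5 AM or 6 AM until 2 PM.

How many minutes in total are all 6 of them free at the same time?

Ines in UTC: 06:00-12:00, 13:00-14:00 (add 3h to convert from UTC-3).
Tara in UTC: 07:00-09:00, 10:00-15:00, 16:00-17:00 (subtract 3h to convert from UTC+3).
Chen in UTC: 07:00-09:00, 10:00-11:00, 13:00-16:00 (subtract 3h to convert from UTC+3).
Ximena in UTC: 07:00-11:00, 13:00-14:00, 16:00-17:00 (subtract 3h to convert from UTC+3).
Esperanza in UTC: 06:00-14:00 (add 3h to convert from UTC-3).
Finn in UTC: 07:00-08:00, 09:00-17:00 (add 3h to convert from UTC-3).
Ines ∩ Tara: 07:00-09:00, 10:00-12:00, 13:00-14:00.
Ines ∩ Tara ∩ Chen: 07:00-09:00, 10:00-11:00, 13:00-14:00.
Ines ∩ Tara ∩ Chen ∩ Ximena: 07:00-09:00, 10:00-11:00, 13:00-14:00.
Ines ∩ Tara ∩ Chen ∩ Ximena ∩ Esperanza: 07:00-09:00, 10:00-11:00, 13:00-14:00.
Ines ∩ Tara ∩ Chen ∩ Ximena ∩ Esperanza ∩ Finn: 07:00-08:00, 10:00-11:00, 13:00-14:00.
So the common availability across everyone is 07:00-08:00, 10:00-11:00, 13:00-14:00.
Summing the common windows: 60 + 60 + 60 = 180 minutes.

180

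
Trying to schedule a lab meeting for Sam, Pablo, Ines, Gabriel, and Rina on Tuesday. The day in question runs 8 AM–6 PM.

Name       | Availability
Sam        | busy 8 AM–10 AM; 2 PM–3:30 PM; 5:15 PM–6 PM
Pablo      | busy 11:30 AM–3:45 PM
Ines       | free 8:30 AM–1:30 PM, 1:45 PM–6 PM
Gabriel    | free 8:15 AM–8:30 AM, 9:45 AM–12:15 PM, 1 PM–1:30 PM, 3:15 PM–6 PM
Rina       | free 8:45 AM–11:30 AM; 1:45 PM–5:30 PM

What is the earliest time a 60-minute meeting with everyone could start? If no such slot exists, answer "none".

10:00

Sam free: 10:00-14:00, 15:30-17:15 (invert busy blocks within the working day).
Pablo free: 08:00-11:30, 15:45-18:00 (invert busy blocks within the working day).
Ines free: 08:30-13:30, 13:45-18:00.
Gabriel free: 08:15-08:30, 09:45-12:15, 13:00-13:30, 15:15-18:00.
Rina free: 08:45-11:30, 13:45-17:30.
Sam ∩ Pablo: 10:00-11:30, 15:45-17:15.
Sam ∩ Pablo ∩ Ines: 10:00-11:30, 15:45-17:15.
Sam ∩ Pablo ∩ Ines ∩ Gabriel: 10:00-11:30, 15:45-17:15.
Sam ∩ Pablo ∩ Ines ∩ Gabriel ∩ Rina: 10:00-11:30, 15:45-17:15.
The first common window of at least 60 minutes is 10:00-11:30, so the earliest start is 10:00.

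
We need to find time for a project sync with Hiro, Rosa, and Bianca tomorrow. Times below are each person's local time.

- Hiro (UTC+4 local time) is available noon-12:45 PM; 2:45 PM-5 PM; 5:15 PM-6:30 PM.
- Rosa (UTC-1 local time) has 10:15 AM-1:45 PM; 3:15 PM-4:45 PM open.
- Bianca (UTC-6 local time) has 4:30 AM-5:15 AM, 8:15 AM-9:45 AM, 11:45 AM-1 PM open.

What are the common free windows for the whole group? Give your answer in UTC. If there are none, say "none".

14:15-14:30

Hiro in UTC: 08:00-08:45, 10:45-13:00, 13:15-14:30 (subtract 4h to convert from UTC+4).
Rosa in UTC: 11:15-14:45, 16:15-17:45 (add 1h to convert from UTC-1).
Bianca in UTC: 10:30-11:15, 14:15-15:45, 17:45-19:00 (add 6h to convert from UTC-6).
Hiro ∩ Rosa: 11:15-13:00, 13:15-14:30.
Hiro ∩ Rosa ∩ Bianca: 14:15-14:30.
So the common availability across everyone is 14:15-14:30.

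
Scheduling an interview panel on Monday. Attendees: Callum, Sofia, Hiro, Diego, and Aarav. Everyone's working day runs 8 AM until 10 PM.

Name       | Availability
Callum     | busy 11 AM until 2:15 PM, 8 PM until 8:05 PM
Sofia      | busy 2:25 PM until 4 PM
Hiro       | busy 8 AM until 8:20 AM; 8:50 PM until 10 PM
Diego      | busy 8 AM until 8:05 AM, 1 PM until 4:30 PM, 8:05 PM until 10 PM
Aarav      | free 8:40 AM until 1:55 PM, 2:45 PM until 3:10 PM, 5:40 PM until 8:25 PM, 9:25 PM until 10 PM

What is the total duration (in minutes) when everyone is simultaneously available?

280

Callum free: 08:00-11:00, 14:15-20:00, 20:05-22:00 (invert busy blocks within the working day).
Sofia free: 08:00-14:25, 16:00-22:00 (invert busy blocks within the working day).
Hiro free: 08:20-20:50 (invert busy blocks within the working day).
Diego free: 08:05-13:00, 16:30-20:05 (invert busy blocks within the working day).
Aarav free: 08:40-13:55, 14:45-15:10, 17:40-20:25, 21:25-22:00.
Callum ∩ Sofia: 08:00-11:00, 14:15-14:25, 16:00-20:00, 20:05-22:00.
Callum ∩ Sofia ∩ Hiro: 08:20-11:00, 14:15-14:25, 16:00-20:00, 20:05-20:50.
Callum ∩ Sofia ∩ Hiro ∩ Diego: 08:20-11:00, 16:30-20:00.
Callum ∩ Sofia ∩ Hiro ∩ Diego ∩ Aarav: 08:40-11:00, 17:40-20:00.
Those are the intersection windows.
Summing the common windows: 140 + 140 = 280 minutes.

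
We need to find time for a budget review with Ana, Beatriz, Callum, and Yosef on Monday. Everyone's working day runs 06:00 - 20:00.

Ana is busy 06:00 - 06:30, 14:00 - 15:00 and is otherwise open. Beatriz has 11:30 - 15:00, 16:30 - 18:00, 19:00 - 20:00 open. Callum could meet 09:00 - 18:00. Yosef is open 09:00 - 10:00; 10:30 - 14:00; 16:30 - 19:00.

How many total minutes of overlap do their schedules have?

Ana free: 06:30-14:00, 15:00-20:00 (invert busy blocks within the working day).
Beatriz free: 11:30-15:00, 16:30-18:00, 19:00-20:00.
Callum free: 09:00-18:00.
Yosef free: 09:00-10:00, 10:30-14:00, 16:30-19:00.
Ana ∩ Beatriz: 11:30-14:00, 16:30-18:00, 19:00-20:00.
Ana ∩ Beatriz ∩ Callum: 11:30-14:00, 16:30-18:00.
Ana ∩ Beatriz ∩ Callum ∩ Yosef: 11:30-14:00, 16:30-18:00.
Those are the intersection windows.
Summing the common windows: 150 + 90 = 240 minutes.

240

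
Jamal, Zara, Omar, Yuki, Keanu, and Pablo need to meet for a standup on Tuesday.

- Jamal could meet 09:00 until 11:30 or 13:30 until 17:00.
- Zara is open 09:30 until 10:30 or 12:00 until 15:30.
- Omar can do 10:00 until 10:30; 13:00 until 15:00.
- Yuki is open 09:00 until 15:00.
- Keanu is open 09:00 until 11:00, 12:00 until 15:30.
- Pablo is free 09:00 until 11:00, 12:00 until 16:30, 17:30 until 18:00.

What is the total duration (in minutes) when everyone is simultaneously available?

Jamal ∩ Zara: 09:30-10:30, 13:30-15:30.
Jamal ∩ Zara ∩ Omar: 10:00-10:30, 13:30-15:00.
Jamal ∩ Zara ∩ Omar ∩ Yuki: 10:00-10:30, 13:30-15:00.
Jamal ∩ Zara ∩ Omar ∩ Yuki ∩ Keanu: 10:00-10:30, 13:30-15:00.
Jamal ∩ Zara ∩ Omar ∩ Yuki ∩ Keanu ∩ Pablo: 10:00-10:30, 13:30-15:00.
Summing the common windows: 30 + 90 = 120 minutes.

120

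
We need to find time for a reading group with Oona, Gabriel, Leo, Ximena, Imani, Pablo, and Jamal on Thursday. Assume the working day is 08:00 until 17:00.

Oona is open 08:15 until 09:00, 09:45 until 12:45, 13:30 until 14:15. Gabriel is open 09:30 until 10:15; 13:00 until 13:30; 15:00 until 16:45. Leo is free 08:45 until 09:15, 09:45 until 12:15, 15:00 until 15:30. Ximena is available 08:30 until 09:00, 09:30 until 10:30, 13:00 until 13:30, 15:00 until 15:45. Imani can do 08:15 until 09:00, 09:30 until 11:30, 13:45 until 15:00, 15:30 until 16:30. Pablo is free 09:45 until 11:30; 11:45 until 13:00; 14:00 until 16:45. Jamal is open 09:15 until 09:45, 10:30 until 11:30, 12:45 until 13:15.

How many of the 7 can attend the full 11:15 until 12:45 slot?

Oona can make the full 11:15-12:45 slot — that's 1.

1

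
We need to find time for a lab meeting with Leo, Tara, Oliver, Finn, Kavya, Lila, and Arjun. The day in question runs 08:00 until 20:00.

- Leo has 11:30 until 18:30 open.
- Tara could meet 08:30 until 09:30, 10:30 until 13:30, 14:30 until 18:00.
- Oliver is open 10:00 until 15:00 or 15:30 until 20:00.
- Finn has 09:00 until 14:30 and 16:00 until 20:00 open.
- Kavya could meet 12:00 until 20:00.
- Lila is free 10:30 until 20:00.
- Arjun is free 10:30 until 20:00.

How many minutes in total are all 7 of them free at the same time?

210

Leo ∩ Tara: 11:30-13:30, 14:30-18:00.
Leo ∩ Tara ∩ Oliver: 11:30-13:30, 14:30-15:00, 15:30-18:00.
Leo ∩ Tara ∩ Oliver ∩ Finn: 11:30-13:30, 16:00-18:00.
Leo ∩ Tara ∩ Oliver ∩ Finn ∩ Kavya: 12:00-13:30, 16:00-18:00.
Leo ∩ Tara ∩ Oliver ∩ Finn ∩ Kavya ∩ Lila: 12:00-13:30, 16:00-18:00.
Leo ∩ Tara ∩ Oliver ∩ Finn ∩ Kavya ∩ Lila ∩ Arjun: 12:00-13:30, 16:00-18:00.
Summing the common windows: 90 + 120 = 210 minutes.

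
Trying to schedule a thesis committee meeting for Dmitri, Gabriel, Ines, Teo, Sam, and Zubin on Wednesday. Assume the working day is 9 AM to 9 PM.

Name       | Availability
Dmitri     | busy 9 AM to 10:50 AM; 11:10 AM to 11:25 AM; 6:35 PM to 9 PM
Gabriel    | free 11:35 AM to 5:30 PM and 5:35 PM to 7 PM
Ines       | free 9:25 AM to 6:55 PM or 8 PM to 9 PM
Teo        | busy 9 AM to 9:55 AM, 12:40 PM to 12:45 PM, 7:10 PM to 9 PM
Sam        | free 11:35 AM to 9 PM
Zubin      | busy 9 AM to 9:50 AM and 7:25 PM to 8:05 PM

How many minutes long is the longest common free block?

Dmitri free: 10:50-11:10, 11:25-18:35 (invert busy blocks within the working day).
Gabriel free: 11:35-17:30, 17:35-19:00.
Ines free: 09:25-18:55, 20:00-21:00.
Teo free: 09:55-12:40, 12:45-19:10 (invert busy blocks within the working day).
Sam free: 11:35-21:00.
Zubin free: 09:50-19:25, 20:05-21:00 (invert busy blocks within the working day).
Dmitri ∩ Gabriel: 11:35-17:30, 17:35-18:35.
Dmitri ∩ Gabriel ∩ Ines: 11:35-17:30, 17:35-18:35.
Dmitri ∩ Gabriel ∩ Ines ∩ Teo: 11:35-12:40, 12:45-17:30, 17:35-18:35.
Dmitri ∩ Gabriel ∩ Ines ∩ Teo ∩ Sam: 11:35-12:40, 12:45-17:30, 17:35-18:35.
Dmitri ∩ Gabriel ∩ Ines ∩ Teo ∩ Sam ∩ Zubin: 11:35-12:40, 12:45-17:30, 17:35-18:35.
The longest is 12:45-17:30 at 285 minutes.

285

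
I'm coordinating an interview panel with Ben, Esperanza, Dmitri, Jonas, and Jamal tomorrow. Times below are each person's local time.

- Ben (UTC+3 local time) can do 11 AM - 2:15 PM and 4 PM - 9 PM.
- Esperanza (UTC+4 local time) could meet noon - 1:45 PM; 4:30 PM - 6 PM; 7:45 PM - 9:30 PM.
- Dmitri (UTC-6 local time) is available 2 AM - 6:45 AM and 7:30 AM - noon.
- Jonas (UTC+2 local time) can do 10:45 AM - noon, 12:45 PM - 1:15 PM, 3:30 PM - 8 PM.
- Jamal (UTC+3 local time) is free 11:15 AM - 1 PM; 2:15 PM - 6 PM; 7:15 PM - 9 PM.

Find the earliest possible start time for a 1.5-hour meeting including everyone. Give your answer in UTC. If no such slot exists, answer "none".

none

Ben in UTC: 08:00-11:15, 13:00-18:00 (subtract 3h to convert from UTC+3).
Esperanza in UTC: 08:00-09:45, 12:30-14:00, 15:45-17:30 (subtract 4h to convert from UTC+4).
Dmitri in UTC: 08:00-12:45, 13:30-18:00 (add 6h to convert from UTC-6).
Jonas in UTC: 08:45-10:00, 10:45-11:15, 13:30-18:00 (subtract 2h to convert from UTC+2).
Jamal in UTC: 08:15-10:00, 11:15-15:00, 16:15-18:00 (subtract 3h to convert from UTC+3).
Ben ∩ Esperanza: 08:00-09:45, 13:00-14:00, 15:45-17:30.
Ben ∩ Esperanza ∩ Dmitri: 08:00-09:45, 13:30-14:00, 15:45-17:30.
Ben ∩ Esperanza ∩ Dmitri ∩ Jonas: 08:45-09:45, 13:30-14:00, 15:45-17:30.
Ben ∩ Esperanza ∩ Dmitri ∩ Jonas ∩ Jamal: 08:45-09:45, 13:30-14:00, 16:15-17:30.
No common window is at least 90 minutes long.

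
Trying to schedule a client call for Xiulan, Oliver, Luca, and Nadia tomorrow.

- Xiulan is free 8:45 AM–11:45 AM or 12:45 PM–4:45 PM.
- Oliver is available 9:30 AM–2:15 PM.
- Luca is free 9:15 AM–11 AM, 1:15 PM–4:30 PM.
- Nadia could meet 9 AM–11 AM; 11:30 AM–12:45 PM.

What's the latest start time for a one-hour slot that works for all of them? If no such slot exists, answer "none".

10:00

Xiulan ∩ Oliver: 09:30-11:45, 12:45-14:15.
Xiulan ∩ Oliver ∩ Luca: 09:30-11:00, 13:15-14:15.
Xiulan ∩ Oliver ∩ Luca ∩ Nadia: 09:30-11:00.
Those are the intersection windows.
The last common window of at least 60 minutes is 09:30-11:00; a 60-minute meeting can start as late as 10:00 and still end by 11:00.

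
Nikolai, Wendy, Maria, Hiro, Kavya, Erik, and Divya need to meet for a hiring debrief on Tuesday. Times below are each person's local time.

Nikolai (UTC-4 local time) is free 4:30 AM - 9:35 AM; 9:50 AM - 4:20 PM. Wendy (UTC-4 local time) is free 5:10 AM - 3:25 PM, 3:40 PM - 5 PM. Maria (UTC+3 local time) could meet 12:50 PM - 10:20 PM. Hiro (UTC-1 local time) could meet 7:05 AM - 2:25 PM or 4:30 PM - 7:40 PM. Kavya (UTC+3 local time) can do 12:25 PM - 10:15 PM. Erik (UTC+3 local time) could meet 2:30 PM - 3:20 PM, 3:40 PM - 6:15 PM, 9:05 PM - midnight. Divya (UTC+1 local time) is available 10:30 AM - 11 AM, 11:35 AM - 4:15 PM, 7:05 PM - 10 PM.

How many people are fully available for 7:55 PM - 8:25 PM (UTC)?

Nikolai in UTC: 08:30-13:35, 13:50-20:20 (add 4h to convert from UTC-4).
Wendy in UTC: 09:10-19:25, 19:40-21:00 (add 4h to convert from UTC-4).
Maria in UTC: 09:50-19:20 (subtract 3h to convert from UTC+3).
Hiro in UTC: 08:05-15:25, 17:30-20:40 (add 1h to convert from UTC-1).
Kavya in UTC: 09:25-19:15 (subtract 3h to convert from UTC+3).
Erik in UTC: 11:30-12:20, 12:40-15:15, 18:05-21:00 (subtract 3h to convert from UTC+3).
Divya in UTC: 09:30-10:00, 10:35-15:15, 18:05-21:00 (subtract 1h to convert from UTC+1).
Wendy, Hiro, Erik, and Divya can make the full 19:55-20:25 slot — that's 4.

4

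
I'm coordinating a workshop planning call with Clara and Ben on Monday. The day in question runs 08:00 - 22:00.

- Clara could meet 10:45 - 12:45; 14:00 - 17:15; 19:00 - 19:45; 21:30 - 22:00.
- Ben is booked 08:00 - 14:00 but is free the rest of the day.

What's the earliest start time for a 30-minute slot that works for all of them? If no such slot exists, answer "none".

14:00

Clara free: 10:45-12:45, 14:00-17:15, 19:00-19:45, 21:30-22:00.
Ben free: 14:00-22:00 (invert busy blocks within the working day).
Clara ∩ Ben: 14:00-17:15, 19:00-19:45, 21:30-22:00.
The first common window of at least 30 minutes is 14:00-17:15, so the earliest start is 14:00.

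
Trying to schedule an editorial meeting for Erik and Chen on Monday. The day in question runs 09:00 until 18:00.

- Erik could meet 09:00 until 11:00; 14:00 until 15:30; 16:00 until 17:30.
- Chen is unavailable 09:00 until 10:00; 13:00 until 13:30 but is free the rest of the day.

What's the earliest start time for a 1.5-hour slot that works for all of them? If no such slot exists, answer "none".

14:00

Erik free: 09:00-11:00, 14:00-15:30, 16:00-17:30.
Chen free: 10:00-13:00, 13:30-18:00 (invert busy blocks within the working day).
Erik ∩ Chen: 10:00-11:00, 14:00-15:30, 16:00-17:30.
The first common window of at least 90 minutes is 14:00-15:30, so the earliest start is 14:00.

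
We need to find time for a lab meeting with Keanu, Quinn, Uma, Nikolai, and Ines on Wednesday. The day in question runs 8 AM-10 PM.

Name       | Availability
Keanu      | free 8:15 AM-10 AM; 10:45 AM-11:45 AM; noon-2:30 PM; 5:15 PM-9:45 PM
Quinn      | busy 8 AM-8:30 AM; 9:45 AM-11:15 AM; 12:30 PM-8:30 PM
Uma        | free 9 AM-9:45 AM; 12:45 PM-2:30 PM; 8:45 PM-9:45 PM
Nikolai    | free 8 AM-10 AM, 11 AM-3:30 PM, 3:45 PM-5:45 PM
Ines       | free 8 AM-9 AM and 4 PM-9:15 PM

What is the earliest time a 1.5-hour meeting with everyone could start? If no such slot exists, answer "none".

Keanu free: 08:15-10:00, 10:45-11:45, 12:00-14:30, 17:15-21:45.
Quinn free: 08:30-09:45, 11:15-12:30, 20:30-22:00 (invert busy blocks within the working day).
Uma free: 09:00-09:45, 12:45-14:30, 20:45-21:45.
Nikolai free: 08:00-10:00, 11:00-15:30, 15:45-17:45.
Ines free: 08:00-09:00, 16:00-21:15.
Keanu ∩ Quinn: 08:30-09:45, 11:15-11:45, 12:00-12:30, 20:30-21:45.
Keanu ∩ Quinn ∩ Uma: 09:00-09:45, 20:45-21:45.
Keanu ∩ Quinn ∩ Uma ∩ Nikolai: 09:00-09:45.
Keanu ∩ Quinn ∩ Uma ∩ Nikolai ∩ Ines: ∅.
There is no time when everyone is free.
No common window is at least 90 minutes long.

none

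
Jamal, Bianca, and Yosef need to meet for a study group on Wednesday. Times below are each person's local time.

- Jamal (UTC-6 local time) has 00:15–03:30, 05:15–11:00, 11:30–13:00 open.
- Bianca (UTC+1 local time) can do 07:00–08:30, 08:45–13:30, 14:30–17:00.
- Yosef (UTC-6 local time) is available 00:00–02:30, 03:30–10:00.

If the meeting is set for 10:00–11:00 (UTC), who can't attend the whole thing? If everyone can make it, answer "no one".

Jamal

Jamal in UTC: 06:15-09:30, 11:15-17:00, 17:30-19:00 (add 6h to convert from UTC-6).
Bianca in UTC: 06:00-07:30, 07:45-12:30, 13:30-16:00 (subtract 1h to convert from UTC+1).
Yosef in UTC: 06:00-08:30, 09:30-16:00 (add 6h to convert from UTC-6).
Jamal: not fully free for 10:00-11:00. Bianca: free for 10:00-11:00. Yosef: free for 10:00-11:00.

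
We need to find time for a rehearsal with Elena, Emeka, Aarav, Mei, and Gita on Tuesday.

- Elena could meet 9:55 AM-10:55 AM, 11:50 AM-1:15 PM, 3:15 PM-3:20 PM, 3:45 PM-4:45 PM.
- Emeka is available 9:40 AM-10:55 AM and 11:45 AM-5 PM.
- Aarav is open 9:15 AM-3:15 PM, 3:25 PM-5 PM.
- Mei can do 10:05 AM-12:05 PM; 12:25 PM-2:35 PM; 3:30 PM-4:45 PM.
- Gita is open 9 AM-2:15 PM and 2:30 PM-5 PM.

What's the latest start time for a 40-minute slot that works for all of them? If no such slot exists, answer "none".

16:05

Elena ∩ Emeka: 09:55-10:55, 11:50-13:15, 15:15-15:20, 15:45-16:45.
Elena ∩ Emeka ∩ Aarav: 09:55-10:55, 11:50-13:15, 15:45-16:45.
Elena ∩ Emeka ∩ Aarav ∩ Mei: 10:05-10:55, 11:50-12:05, 12:25-13:15, 15:45-16:45.
Elena ∩ Emeka ∩ Aarav ∩ Mei ∩ Gita: 10:05-10:55, 11:50-12:05, 12:25-13:15, 15:45-16:45.
So the common availability across everyone is 10:05-10:55, 11:50-12:05, 12:25-13:15, 15:45-16:45.
The last common window of at least 40 minutes is 15:45-16:45; a 40-minute meeting can start as late as 16:05 and still end by 16:45.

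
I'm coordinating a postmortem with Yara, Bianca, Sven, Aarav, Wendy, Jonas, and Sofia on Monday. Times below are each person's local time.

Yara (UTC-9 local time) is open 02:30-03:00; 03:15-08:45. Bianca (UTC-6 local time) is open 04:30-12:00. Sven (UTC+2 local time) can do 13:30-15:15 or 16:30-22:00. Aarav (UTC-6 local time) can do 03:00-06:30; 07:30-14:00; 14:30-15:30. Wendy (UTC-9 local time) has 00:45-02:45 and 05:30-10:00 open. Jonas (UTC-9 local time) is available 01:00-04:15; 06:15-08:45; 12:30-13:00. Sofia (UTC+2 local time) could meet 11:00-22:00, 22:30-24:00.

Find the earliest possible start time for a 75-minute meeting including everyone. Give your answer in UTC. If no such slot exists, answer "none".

15:15

Yara in UTC: 11:30-12:00, 12:15-17:45 (add 9h to convert from UTC-9).
Bianca in UTC: 10:30-18:00 (add 6h to convert from UTC-6).
Sven in UTC: 11:30-13:15, 14:30-20:00 (subtract 2h to convert from UTC+2).
Aarav in UTC: 09:00-12:30, 13:30-20:00, 20:30-21:30 (add 6h to convert from UTC-6).
Wendy in UTC: 09:45-11:45, 14:30-19:00 (add 9h to convert from UTC-9).
Jonas in UTC: 10:00-13:15, 15:15-17:45, 21:30-22:00 (add 9h to convert from UTC-9).
Sofia in UTC: 09:00-20:00, 20:30-22:00 (subtract 2h to convert from UTC+2).
Yara ∩ Bianca: 11:30-12:00, 12:15-17:45.
Yara ∩ Bianca ∩ Sven: 11:30-12:00, 12:15-13:15, 14:30-17:45.
Yara ∩ Bianca ∩ Sven ∩ Aarav: 11:30-12:00, 12:15-12:30, 14:30-17:45.
Yara ∩ Bianca ∩ Sven ∩ Aarav ∩ Wendy: 11:30-11:45, 14:30-17:45.
Yara ∩ Bianca ∩ Sven ∩ Aarav ∩ Wendy ∩ Jonas: 11:30-11:45, 15:15-17:45.
Yara ∩ Bianca ∩ Sven ∩ Aarav ∩ Wendy ∩ Jonas ∩ Sofia: 11:30-11:45, 15:15-17:45.
The first common window of at least 75 minutes is 15:15-17:45, so the earliest start is 15:15.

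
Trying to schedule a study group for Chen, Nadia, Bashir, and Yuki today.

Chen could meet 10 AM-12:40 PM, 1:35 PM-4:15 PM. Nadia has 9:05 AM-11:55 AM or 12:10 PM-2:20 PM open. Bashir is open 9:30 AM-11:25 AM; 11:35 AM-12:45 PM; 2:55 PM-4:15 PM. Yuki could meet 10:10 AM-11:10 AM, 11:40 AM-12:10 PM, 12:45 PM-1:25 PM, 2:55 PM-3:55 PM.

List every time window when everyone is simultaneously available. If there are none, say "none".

Chen ∩ Nadia: 10:00-11:55, 12:10-12:40, 13:35-14:20.
Chen ∩ Nadia ∩ Bashir: 10:00-11:25, 11:35-11:55, 12:10-12:40.
Chen ∩ Nadia ∩ Bashir ∩ Yuki: 10:10-11:10, 11:40-11:55.

10:10-11:10, 11:40-11:55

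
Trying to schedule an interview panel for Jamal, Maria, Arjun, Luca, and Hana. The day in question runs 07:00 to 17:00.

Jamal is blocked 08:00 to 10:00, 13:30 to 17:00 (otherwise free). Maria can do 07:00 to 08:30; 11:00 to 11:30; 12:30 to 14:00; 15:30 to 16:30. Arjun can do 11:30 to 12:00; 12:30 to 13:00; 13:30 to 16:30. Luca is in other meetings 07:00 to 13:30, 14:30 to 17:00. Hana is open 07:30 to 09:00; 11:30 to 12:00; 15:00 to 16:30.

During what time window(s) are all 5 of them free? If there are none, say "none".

Jamal free: 07:00-08:00, 10:00-13:30 (invert busy blocks within the working day).
Maria free: 07:00-08:30, 11:00-11:30, 12:30-14:00, 15:30-16:30.
Arjun free: 11:30-12:00, 12:30-13:00, 13:30-16:30.
Luca free: 13:30-14:30 (invert busy blocks within the working day).
Hana free: 07:30-09:00, 11:30-12:00, 15:00-16:30.
Jamal ∩ Maria: 07:00-08:00, 11:00-11:30, 12:30-13:30.
Jamal ∩ Maria ∩ Arjun: 12:30-13:00.
Jamal ∩ Maria ∩ Arjun ∩ Luca: ∅.
Jamal ∩ Maria ∩ Arjun ∩ Luca ∩ Hana: ∅.
There is no time when everyone is free.

none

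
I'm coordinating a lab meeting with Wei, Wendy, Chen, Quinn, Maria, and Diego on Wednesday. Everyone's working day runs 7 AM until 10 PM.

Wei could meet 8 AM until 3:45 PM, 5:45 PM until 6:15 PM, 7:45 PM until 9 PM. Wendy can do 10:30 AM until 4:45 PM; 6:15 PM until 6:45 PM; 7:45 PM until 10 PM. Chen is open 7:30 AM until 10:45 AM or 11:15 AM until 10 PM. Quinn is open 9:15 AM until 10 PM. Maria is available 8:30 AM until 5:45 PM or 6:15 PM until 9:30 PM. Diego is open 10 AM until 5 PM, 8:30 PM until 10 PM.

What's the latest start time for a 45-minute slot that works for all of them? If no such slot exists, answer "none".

Wei ∩ Wendy: 10:30-15:45, 19:45-21:00.
Wei ∩ Wendy ∩ Chen: 10:30-10:45, 11:15-15:45, 19:45-21:00.
Wei ∩ Wendy ∩ Chen ∩ Quinn: 10:30-10:45, 11:15-15:45, 19:45-21:00.
Wei ∩ Wendy ∩ Chen ∩ Quinn ∩ Maria: 10:30-10:45, 11:15-15:45, 19:45-21:00.
Wei ∩ Wendy ∩ Chen ∩ Quinn ∩ Maria ∩ Diego: 10:30-10:45, 11:15-15:45, 20:30-21:00.
The last common window of at least 45 minutes is 11:15-15:45; a 45-minute meeting can start as late as 15:00 and still end by 15:45.

15:00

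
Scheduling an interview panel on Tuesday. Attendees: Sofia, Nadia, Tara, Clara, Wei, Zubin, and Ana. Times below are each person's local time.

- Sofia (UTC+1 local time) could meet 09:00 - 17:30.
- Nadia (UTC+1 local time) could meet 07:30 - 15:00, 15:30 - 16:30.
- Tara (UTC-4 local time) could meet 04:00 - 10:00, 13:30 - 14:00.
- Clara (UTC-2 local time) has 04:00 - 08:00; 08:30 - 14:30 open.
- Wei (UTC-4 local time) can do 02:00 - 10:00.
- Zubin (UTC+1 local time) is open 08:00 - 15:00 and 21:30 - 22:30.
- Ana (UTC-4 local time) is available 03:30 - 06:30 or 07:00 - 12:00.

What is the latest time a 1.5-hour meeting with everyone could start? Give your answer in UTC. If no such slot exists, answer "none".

Sofia in UTC: 08:00-16:30 (subtract 1h to convert from UTC+1).
Nadia in UTC: 06:30-14:00, 14:30-15:30 (subtract 1h to convert from UTC+1).
Tara in UTC: 08:00-14:00, 17:30-18:00 (add 4h to convert from UTC-4).
Clara in UTC: 06:00-10:00, 10:30-16:30 (add 2h to convert from UTC-2).
Wei in UTC: 06:00-14:00 (add 4h to convert from UTC-4).
Zubin in UTC: 07:00-14:00, 20:30-21:30 (subtract 1h to convert from UTC+1).
Ana in UTC: 07:30-10:30, 11:00-16:00 (add 4h to convert from UTC-4).
Sofia ∩ Nadia: 08:00-14:00, 14:30-15:30.
Sofia ∩ Nadia ∩ Tara: 08:00-14:00.
Sofia ∩ Nadia ∩ Tara ∩ Clara: 08:00-10:00, 10:30-14:00.
Sofia ∩ Nadia ∩ Tara ∩ Clara ∩ Wei: 08:00-10:00, 10:30-14:00.
Sofia ∩ Nadia ∩ Tara ∩ Clara ∩ Wei ∩ Zubin: 08:00-10:00, 10:30-14:00.
Sofia ∩ Nadia ∩ Tara ∩ Clara ∩ Wei ∩ Zubin ∩ Ana: 08:00-10:00, 11:00-14:00.
The last common window of at least 90 minutes is 11:00-14:00; a 90-minute meeting can start as late as 12:30 and still end by 14:00.

12:30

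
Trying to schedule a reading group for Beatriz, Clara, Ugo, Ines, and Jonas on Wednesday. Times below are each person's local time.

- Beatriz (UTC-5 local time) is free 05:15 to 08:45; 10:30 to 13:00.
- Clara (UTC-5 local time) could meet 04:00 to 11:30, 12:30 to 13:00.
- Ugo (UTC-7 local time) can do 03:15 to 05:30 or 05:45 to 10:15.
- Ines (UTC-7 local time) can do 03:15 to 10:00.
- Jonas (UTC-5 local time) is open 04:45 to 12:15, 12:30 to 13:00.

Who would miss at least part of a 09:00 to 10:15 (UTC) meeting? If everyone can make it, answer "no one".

Beatriz, Ines, Jonas, Ugo

Beatriz in UTC: 10:15-13:45, 15:30-18:00 (add 5h to convert from UTC-5).
Clara in UTC: 09:00-16:30, 17:30-18:00 (add 5h to convert from UTC-5).
Ugo in UTC: 10:15-12:30, 12:45-17:15 (add 7h to convert from UTC-7).
Ines in UTC: 10:15-17:00 (add 7h to convert from UTC-7).
Jonas in UTC: 09:45-17:15, 17:30-18:00 (add 5h to convert from UTC-5).
Beatriz: not fully free for 09:00-10:15. Clara: free for 09:00-10:15. Ugo: not fully free for 09:00-10:15. Ines: not fully free for 09:00-10:15. Jonas: not fully free for 09:00-10:15.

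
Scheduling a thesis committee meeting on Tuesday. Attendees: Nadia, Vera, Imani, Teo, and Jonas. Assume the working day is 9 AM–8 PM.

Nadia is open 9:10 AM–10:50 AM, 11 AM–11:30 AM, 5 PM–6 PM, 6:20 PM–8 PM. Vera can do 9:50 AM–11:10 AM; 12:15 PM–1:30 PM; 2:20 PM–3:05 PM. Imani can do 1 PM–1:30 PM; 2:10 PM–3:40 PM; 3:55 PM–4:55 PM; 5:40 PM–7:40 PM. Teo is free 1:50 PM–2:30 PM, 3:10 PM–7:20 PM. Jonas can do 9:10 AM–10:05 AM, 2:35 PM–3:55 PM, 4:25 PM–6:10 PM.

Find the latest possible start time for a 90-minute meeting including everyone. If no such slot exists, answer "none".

Nadia ∩ Vera: 09:50-10:50, 11:00-11:10.
Nadia ∩ Vera ∩ Imani: ∅.
Nadia ∩ Vera ∩ Imani ∩ Teo: ∅.
Nadia ∩ Vera ∩ Imani ∩ Teo ∩ Jonas: ∅.
There is no time when everyone is free.
No common window is at least 90 minutes long.

none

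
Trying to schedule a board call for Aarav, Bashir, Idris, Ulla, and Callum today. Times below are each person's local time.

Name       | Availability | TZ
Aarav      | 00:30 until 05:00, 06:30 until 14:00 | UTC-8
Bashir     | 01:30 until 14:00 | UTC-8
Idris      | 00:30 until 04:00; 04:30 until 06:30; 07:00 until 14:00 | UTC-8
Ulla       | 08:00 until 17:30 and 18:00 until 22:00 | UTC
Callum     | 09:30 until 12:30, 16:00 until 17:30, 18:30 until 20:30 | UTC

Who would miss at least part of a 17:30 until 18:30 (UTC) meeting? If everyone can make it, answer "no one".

Callum, Ulla

Aarav in UTC: 08:30-13:00, 14:30-22:00 (add 8h to convert from UTC-8).
Bashir in UTC: 09:30-22:00 (add 8h to convert from UTC-8).
Idris in UTC: 08:30-12:00, 12:30-14:30, 15:00-22:00 (add 8h to convert from UTC-8).
Ulla in UTC: 08:00-17:30, 18:00-22:00.
Callum in UTC: 09:30-12:30, 16:00-17:30, 18:30-20:30.
Aarav: free for 17:30-18:30. Bashir: free for 17:30-18:30. Idris: free for 17:30-18:30. Ulla: not fully free for 17:30-18:30. Callum: not fully free for 17:30-18:30.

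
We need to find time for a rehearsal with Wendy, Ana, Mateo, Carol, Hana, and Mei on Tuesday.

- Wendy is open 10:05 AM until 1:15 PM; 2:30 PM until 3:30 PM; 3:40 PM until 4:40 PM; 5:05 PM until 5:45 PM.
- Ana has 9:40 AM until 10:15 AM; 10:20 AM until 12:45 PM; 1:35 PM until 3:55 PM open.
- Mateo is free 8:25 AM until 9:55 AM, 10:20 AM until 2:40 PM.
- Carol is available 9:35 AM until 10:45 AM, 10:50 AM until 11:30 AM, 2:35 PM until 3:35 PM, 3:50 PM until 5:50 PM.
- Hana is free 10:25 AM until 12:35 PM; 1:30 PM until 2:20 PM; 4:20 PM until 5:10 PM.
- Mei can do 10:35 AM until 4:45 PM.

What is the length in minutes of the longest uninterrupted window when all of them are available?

40

Wendy ∩ Ana: 10:05-10:15, 10:20-12:45, 14:30-15:30, 15:40-15:55.
Wendy ∩ Ana ∩ Mateo: 10:20-12:45, 14:30-14:40.
Wendy ∩ Ana ∩ Mateo ∩ Carol: 10:20-10:45, 10:50-11:30, 14:35-14:40.
Wendy ∩ Ana ∩ Mateo ∩ Carol ∩ Hana: 10:25-10:45, 10:50-11:30.
Wendy ∩ Ana ∩ Mateo ∩ Carol ∩ Hana ∩ Mei: 10:35-10:45, 10:50-11:30.
So the common availability across everyone is 10:35-10:45, 10:50-11:30.
The longest is 10:50-11:30 at 40 minutes.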